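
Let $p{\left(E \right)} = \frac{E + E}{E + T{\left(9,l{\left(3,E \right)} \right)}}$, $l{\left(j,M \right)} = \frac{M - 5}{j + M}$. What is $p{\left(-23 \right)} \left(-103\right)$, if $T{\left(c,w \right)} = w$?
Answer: $- \frac{11845}{54} \approx -219.35$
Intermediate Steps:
$l{\left(j,M \right)} = \frac{-5 + M}{M + j}$
$p{\left(E \right)} = \frac{2 E}{E + \frac{-5 + E}{3 + E}}$ ($p{\left(E \right)} = \frac{E + E}{E + \frac{-5 + E}{E + 3}} = \frac{2 E}{E + \frac{-5 + E}{3 + E}}$)
$p{\left(-23 \right)} \left(-103\right) = 2 \left(-23\right) \frac{1}{-5 - 23 - 23 \left(3 - 23\right)} \left(3 - 23\right) \left(-103\right) = 2 \left(-23\right) \frac{1}{-5 - 23 - -460} \left(-20\right) \left(-103\right) = 2 \left(-23\right) \frac{1}{-5 - 23 + 460} \left(-20\right) \left(-103\right) = 2 \left(-23\right) \frac{1}{432} \left(-20\right) \left(-103\right) = \frac{115}{54} \left(-103\right) = - \frac{11845}{54}$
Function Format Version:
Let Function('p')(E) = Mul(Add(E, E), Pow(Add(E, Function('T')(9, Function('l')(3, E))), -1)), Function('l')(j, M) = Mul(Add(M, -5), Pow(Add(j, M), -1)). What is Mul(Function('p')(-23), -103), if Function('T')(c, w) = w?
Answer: Rational(-11845, 54) ≈ -219.35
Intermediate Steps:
Function('l')(j, M) = Mul(Pow(Add(M, j), -1), Add(-5, M)) (Function('l')(j, M) = Mul(Add(-5, M), Pow(Add(M, j), -1)) = Mul(Pow(Add(M, j), -1), Add(-5, M)))
Function('p')(E) = Mul(2, E, Pow(Add(E, Mul(Pow(Add(3, E), -1), Add(-5, E))), -1)) (Function('p')(E) = Mul(Add(E, E), Pow(Add(E, Mul(Pow(Add(E, 3), -1), Add(-5, E))), -1)) = Mul(Mul(2, E), Pow(Add(E, Mul(Pow(Add(3, E), -1), Add(-5, E))), -1)) = Mul(2, E, Pow(Add(E, Mul(Pow(Add(3, E), -1), Add(-5, E))), -1)))
Mul(Function('p')(-23), -103) = Mul(Mul(2, -23, Pow(Add(-5, -23, Mul(-23, Add(3, -23))), -1), Add(3, -23)), -103) = Mul(Mul(2, -23, Pow(Add(-5, -23, Mul(-23, -20)), -1), -20), -103) = Mul(Mul(2, -23, Pow(Add(-5, -23, 460), -1), -20), -103) = Mul(Mul(2, -23, Pow(432, -1), -20), -103) = Mul(Mul(2, -23, Rational(1, 432), -20), -103) = Mul(Rational(115, 54), -103) = Rational(-11845, 54)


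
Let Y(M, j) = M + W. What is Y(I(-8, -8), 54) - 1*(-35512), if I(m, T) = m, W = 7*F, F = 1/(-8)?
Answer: 284025/8 ≈ 35503.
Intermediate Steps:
F = -⅛ ≈ -0.12500
W = -7/8 (W = 7*(-⅛) = -7/8 ≈ -0.87500)
Y(M, j) = -7/8 + M (Y(M, j) = M - 7/8 = -7/8 + M)
Y(I(-8, -8), 54) - 1*(-35512) = (-7/8 - 8) - 1*(-35512) = -71/8 + 35512 = 284025/8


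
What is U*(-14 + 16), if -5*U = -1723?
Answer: 3446/5 ≈ 689.20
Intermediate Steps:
U = 1723/5 (U = -1/5*(-1723) = 1723/5 ≈ 344.60)
U*(-14 + 16) = 1723*(-14 + 16)/5 = (1723/5)*2 = 3446/5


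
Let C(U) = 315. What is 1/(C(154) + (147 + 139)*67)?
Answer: 1/19477 ≈ 5.1343e-5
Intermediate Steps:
1/(C(154) + (147 + 139)*67) = 1/(315 + (147 + 139)*67) = 1/(315 + 286*67) = 1/(315 + 19162) = 1/19477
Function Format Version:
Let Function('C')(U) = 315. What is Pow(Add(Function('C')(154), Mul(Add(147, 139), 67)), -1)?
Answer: Rational(1, 19477) ≈ 5.1343e-5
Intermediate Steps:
Pow(Add(Function('C')(154), Mul(Add(147, 139), 67)), -1) = Pow(Add(315, Mul(Add(147, 139), 67)), -1) = Pow(Add(315, Mul(286, 67)), -1) = Pow(Add(315, 19162), -1) = Pow(19477, -1) = Rational(1, 19477)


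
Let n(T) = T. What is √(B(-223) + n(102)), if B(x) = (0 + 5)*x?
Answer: I*√1013 ≈ 31.828*I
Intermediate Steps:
B(x) = 5*x
√(B(-223) + n(102)) = √(5*(-223) + 102) = √(-1115 + 102) = √(-1013) = I*√1013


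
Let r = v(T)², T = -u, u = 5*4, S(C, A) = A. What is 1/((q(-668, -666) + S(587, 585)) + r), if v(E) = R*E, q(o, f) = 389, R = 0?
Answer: 1/974 ≈ 0.0010267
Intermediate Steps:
u = 20
T = -20 (T = -1*20 = -20)
v(E) = 0 (v(E) = 0*E = 0)
r = 0 (r = 0² = 0)
1/((q(-668, -666) + S(587, 585)) + r) = 1/((389 + 585) + 0) = 1/(974 + 0) = 1/974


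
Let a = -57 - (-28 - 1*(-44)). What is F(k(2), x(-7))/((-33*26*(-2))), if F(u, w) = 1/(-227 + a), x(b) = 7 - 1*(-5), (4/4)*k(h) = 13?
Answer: -1/514800 ≈ -1.9425e-6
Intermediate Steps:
k(h) = 13
a = -73 (a = -57 - (-28 + 44) = -57 - 1*16 = -57 - 16 = -73)
x(b) = 12 (x(b) = 7 + 5 = 12)
F(u, w) = -1/300 (F(u, w) = 1/(-227 - 73) = 1/(-300) = -1/300)
F(k(2), x(-7))/((-33*26*(-2))) = -1/(300*(-33*26*(-2))) = -1/(300*((-858*(-2)))) = -1/300/1716 = -1/300*1/1716 = -1/514800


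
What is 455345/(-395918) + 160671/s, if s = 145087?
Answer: -2452099037/57442554866 ≈ -0.042688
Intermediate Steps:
455345/(-395918) + 160671/s = 455345/(-395918) + 160671/145087 = 455345*(-1/395918) + 160671*(1/145087) = -455345/395918 + 160671/145087 = -2452099037/57442554866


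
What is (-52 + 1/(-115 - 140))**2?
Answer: 175854121/65025 ≈ 2704.4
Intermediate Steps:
(-52 + 1/(-115 - 140))**2 = (-52 + 1/(-255))**2 = (-52 - 1/255)**2 = (-13261/255)**2 = 175854121/65025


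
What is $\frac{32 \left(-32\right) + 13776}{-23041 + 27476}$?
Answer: $\frac{12752}{4435} \approx 2.8753$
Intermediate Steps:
$\frac{32 \left(-32\right) + 13776}{-23041 + 27476} = \frac{-1024 + 13776}{4435} = 12752 \cdot \frac{1}{4435} = \frac{12752}{4435}$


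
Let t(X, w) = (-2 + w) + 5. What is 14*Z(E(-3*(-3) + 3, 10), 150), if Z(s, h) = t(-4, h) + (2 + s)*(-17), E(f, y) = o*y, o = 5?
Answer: -10234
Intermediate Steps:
E(f, y) = 5*y
t(X, w) = 3 + w
Z(s, h) = -31 + h - 17*s (Z(s, h) = (3 + h) + (2 + s)*(-17) = (3 + h) + (-34 - 17*s) = -31 + h - 17*s)
14*Z(E(-3*(-3) + 3, 10), 150) = 14*(-31 + 150 - 85*10) = 14*(-31 + 150 - 17*50) = 14*(-31 + 150 - 850) = 14*(-731) = -10234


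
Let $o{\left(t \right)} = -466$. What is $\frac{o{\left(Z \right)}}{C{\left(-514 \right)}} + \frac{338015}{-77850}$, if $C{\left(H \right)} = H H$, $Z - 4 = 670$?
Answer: $- \frac{2233462226}{514191465} \approx -4.3436$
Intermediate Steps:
$Z = 674$ ($Z = 4 + 670 = 674$)
$C{\left(H \right)} = H^{2}$
$\frac{o{\left(Z \right)}}{C{\left(-514 \right)}} + \frac{338015}{-77850} = - \frac{466}{\left(-514\right)^{2}} + \frac{338015}{-77850} = - \frac{466}{264196} + 338015 \left(- \frac{1}{77850}\right) = \left(-466\right) \frac{1}{264196} - \frac{67603}{15570} = - \frac{233}{132098} - \frac{67603}{15570} = - \frac{2233462226}{514191465}$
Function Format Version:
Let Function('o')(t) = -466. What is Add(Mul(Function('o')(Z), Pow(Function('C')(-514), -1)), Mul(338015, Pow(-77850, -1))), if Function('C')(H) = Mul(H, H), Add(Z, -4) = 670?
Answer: Rational(-2233462226, 514191465) ≈ -4.3436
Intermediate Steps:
Z = 674 (Z = Add(4, 670) = 674)
Function('C')(H) = Pow(H, 2)
Add(Mul(Function('o')(Z), Pow(Function('C')(-514), -1)), Mul(338015, Pow(-77850, -1))) = Add(Mul(-466, Pow(Pow(-514, 2), -1)), Mul(338015, Pow(-77850, -1))) = Add(Mul(-466, Pow(264196, -1)), Mul(338015, Rational(-1, 77850))) = Add(Mul(-466, Rational(1, 264196)), Rational(-67603, 15570)) = Add(Rational(-233, 132098), Rational(-67603, 15570)) = Rational(-2233462226, 514191465)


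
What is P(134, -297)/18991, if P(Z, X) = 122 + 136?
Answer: 258/18991 ≈ 0.013585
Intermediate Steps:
P(Z, X) = 258
P(134, -297)/18991 = 258/18991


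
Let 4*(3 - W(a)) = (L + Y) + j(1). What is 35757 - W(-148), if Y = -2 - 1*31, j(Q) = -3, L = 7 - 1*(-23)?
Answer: 71505/2 ≈ 35753.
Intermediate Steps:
L = 30 (L = 7 + 23 = 30)
Y = -33 (Y = -2 - 31 = -33)
W(a) = 9/2 (W(a) = 3 - ((30 - 33) - 3)/4 = 3 - (-3 - 3)/4 = 3 - 1/4*(-6) = 3 + 3/2 = 9/2)
35757 - W(-148) = 35757 - 1*9/2 = 35757 - 9/2 = 71505/2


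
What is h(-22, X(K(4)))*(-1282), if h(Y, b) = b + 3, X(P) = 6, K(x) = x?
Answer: -11538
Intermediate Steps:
h(Y, b) = 3 + b
h(-22, X(K(4)))*(-1282) = (3 + 6)*(-1282) = 9*(-1282) = -11538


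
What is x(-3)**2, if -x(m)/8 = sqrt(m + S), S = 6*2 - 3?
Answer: 384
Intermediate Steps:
S = 9 (S = 12 - 3 = 9)
x(m) = -8*sqrt(9 + m) (x(m) = -8*sqrt(m + 9) = -8*sqrt(9 + m))
x(-3)**2 = (-8*sqrt(9 - 3))**2 = (-8*sqrt(6))**2 = 384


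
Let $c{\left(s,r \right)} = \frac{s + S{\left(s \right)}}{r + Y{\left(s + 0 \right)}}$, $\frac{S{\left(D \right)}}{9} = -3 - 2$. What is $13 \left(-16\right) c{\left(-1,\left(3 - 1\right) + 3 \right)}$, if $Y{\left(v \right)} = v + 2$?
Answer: $\frac{4784}{3} \approx 1594.7$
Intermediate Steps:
$S{\left(D \right)} = -45$ ($S{\left(D \right)} = 9 \left(-3 - 2\right) = 9 \left(-5\right) = -45$)
$Y{\left(v \right)} = 2 + v$
$c{\left(s,r \right)} = \frac{-45 + s}{2 + r + s}$ ($c{\left(s,r \right)} = \frac{s - 45}{r + \left(2 + \left(s + 0\right)\right)} = \frac{-45 + s}{r + \left(2 + s\right)} = \frac{-45 + s}{2 + r + s}$)
$13 \left(-16\right) c{\left(-1,\left(3 - 1\right) + 3 \right)} = 13 \left(-16\right) \frac{-45 - 1}{2 + \left(\left(3 - 1\right) + 3\right) - 1} = - 208 \frac{1}{2 + \left(2 + 3\right) - 1} \left(-46\right) = - 208 \frac{1}{2 + 5 - 1} \left(-46\right) = - 208 \cdot \frac{1}{6} \left(-46\right) = \left(-208\right) \left(- \frac{23}{3}\right) = \frac{4784}{3}$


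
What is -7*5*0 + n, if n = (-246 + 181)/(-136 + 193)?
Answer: -65/57 ≈ -1.1404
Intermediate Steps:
n = -65/57 ≈ -1.1404
-7*5*0 + n = -7*5*0 - 65/57 = -35*0 - 65/57 = 0 - 65/57 = -65/57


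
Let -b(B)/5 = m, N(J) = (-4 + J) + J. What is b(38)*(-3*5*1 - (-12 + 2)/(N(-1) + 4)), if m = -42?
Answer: -4200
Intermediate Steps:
N(J) = -4 + 2*J
b(B) = 210 (b(B) = -5*(-42) = 210)
b(38)*(-3*5*1 - (-12 + 2)/(N(-1) + 4)) = 210*(-3*5*1 - (-12 + 2)/((-4 + 2*(-1)) + 4)) = 210*(-15*1 - (-10)/((-4 - 2) + 4)) = 210*(-15 - (-10)/(-6 + 4)) = 210*(-15 - (-10)/(-2)) = 210*(-15 - (-10)*(-1)/2) = 210*(-15 - 1*5) = 210*(-15 - 5) = 210*(-20) = -4200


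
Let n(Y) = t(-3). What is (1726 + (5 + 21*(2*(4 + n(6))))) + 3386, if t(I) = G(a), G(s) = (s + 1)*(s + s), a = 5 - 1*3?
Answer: 5789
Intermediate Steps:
a = 2 (a = 5 - 3 = 2)
G(s) = 2*s*(1 + s) (G(s) = (1 + s)*(2*s) = 2*s*(1 + s))
t(I) = 12 (t(I) = 2*2*(1 + 2) = 2*2*3 = 12)
n(Y) = 12
(1726 + (5 + 21*(2*(4 + n(6))))) + 3386 = (1726 + (5 + 21*(2*(4 + 12)))) + 3386 = (1726 + (5 + 21*(2*16))) + 3386 = (1726 + (5 + 21*32)) + 3386 = (1726 + (5 + 672)) + 3386 = (1726 + 677) + 3386 = 2403 + 3386 = 5789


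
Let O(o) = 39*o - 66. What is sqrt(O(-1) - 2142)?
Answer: I*sqrt(2247) ≈ 47.403*I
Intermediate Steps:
O(o) = -66 + 39*o
sqrt(O(-1) - 2142) = sqrt((-66 + 39*(-1)) - 2142) = sqrt((-66 - 39) - 2142) = sqrt(-105 - 2142) = sqrt(-2247) = I*sqrt(2247)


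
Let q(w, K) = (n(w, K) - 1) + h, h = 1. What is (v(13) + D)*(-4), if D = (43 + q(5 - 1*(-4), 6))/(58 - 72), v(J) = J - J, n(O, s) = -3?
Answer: 80/7 ≈ 11.429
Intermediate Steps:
q(w, K) = -3 (q(w, K) = (-3 - 1) + 1 = -4 + 1 = -3)
v(J) = 0
D = -20/7 (D = (43 - 3)/(58 - 72) = 40/(-14) = 40*(-1/14) = -20/7 ≈ -2.8571)
(v(13) + D)*(-4) = (0 - 20/7)*(-4) = -20/7*(-4) = 80/7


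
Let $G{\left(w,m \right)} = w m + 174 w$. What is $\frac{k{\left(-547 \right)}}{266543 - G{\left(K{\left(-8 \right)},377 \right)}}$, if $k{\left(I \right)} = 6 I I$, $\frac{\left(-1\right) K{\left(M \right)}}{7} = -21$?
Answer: $\frac{897627}{92773} \approx 9.6755$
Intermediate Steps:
$K{\left(M \right)} = 147$ ($K{\left(M \right)} = \left(-7\right) \left(-21\right) = 147$)
$G{\left(w,m \right)} = 174 w + m w$ ($G{\left(w,m \right)} = m w + 174 w = 174 w + m w$)
$k{\left(I \right)} = 6 I^{2}$
$\frac{k{\left(-547 \right)}}{266543 - G{\left(K{\left(-8 \right)},377 \right)}} = \frac{6 \left(-547\right)^{2}}{266543 - 147 \left(174 + 377\right)} = \frac{6 \cdot 299209}{266543 - 147 \cdot 551} = \frac{1795254}{266543 - 80997} = \frac{1795254}{185546} = 1795254 \cdot \frac{1}{185546} = \frac{897627}{92773}$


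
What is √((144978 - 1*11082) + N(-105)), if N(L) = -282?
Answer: 3*√14846 ≈ 365.53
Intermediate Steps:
√((144978 - 1*11082) + N(-105)) = √((144978 - 1*11082) - 282) = √((144978 - 11082) - 282) = √(133896 - 282) = √133614 = 3*√14846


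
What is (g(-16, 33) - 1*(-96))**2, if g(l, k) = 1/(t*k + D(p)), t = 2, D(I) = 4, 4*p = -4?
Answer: 45171841/4900 ≈ 9218.8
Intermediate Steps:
p = -1 (p = (1/4)*(-4) = -1)
g(l, k) = 1/(4 + 2*k) (g(l, k) = 1/(2*k + 4) = 1/(4 + 2*k))
(g(-16, 33) - 1*(-96))**2 = (1/(2*(2 + 33)) - 1*(-96))**2 = ((1/2)/35 + 96)**2 = ((1/2)*(1/35) + 96)**2 = (1/70 + 96)**2 = (6721/70)**2 = 45171841/4900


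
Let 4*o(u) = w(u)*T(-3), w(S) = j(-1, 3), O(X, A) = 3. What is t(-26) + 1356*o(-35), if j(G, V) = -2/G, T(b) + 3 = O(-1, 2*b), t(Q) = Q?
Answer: -26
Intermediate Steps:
T(b) = 0 (T(b) = -3 + 3 = 0)
w(S) = 2 (w(S) = -2/(-1) = -2*(-1) = 2)
o(u) = 0 (o(u) = (2*0)/4 = (¼)*0 = 0)
t(-26) + 1356*o(-35) = -26 + 1356*0 = -26 + 0 = -26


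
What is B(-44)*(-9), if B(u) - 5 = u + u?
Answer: 747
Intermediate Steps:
B(u) = 5 + 2*u (B(u) = 5 + (u + u) = 5 + 2*u)
B(-44)*(-9) = (5 + 2*(-44))*(-9) = (5 - 88)*(-9) = -83*(-9) = 747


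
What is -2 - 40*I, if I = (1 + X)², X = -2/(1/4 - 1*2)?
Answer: -9098/49 ≈ -185.67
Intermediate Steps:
X = 8/7 (X = -2/(¼ - 2) = -2/(-7/4) = -2*(-4/7) = 8/7 ≈ 1.1429)
I = 225/49 (I = (1 + 8/7)² = (15/7)² = 225/49 ≈ 4.5918)
-2 - 40*I = -2 - 40*225/49 = -2 - 9000/49 = -9098/49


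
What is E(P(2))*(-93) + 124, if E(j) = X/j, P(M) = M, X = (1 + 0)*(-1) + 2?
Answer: 155/2 ≈ 77.500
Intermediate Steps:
X = 1 (X = 1*(-1) + 2 = -1 + 2 = 1)
E(j) = 1/j
E(P(2))*(-93) + 124 = -93/2 + 124 = 155/2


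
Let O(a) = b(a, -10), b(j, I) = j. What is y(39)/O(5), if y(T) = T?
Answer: 39/5 ≈ 7.8000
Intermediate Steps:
O(a) = a
y(39)/O(5) = 39/5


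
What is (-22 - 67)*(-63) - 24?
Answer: 5583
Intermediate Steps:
(-22 - 67)*(-63) - 24 = -89*(-63) - 24 = 5607 - 24 = 5583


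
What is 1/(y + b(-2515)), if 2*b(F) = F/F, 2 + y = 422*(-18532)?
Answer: -2/15641011 ≈ -1.2787e-7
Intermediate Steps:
y = -7820506 (y = -2 + 422*(-18532) = -2 - 7820504 = -7820506)
b(F) = ½ (b(F) = (F/F)/2 = (½)*1 = ½)
1/(y + b(-2515)) = 1/(-7820506 + ½) = 1/(-15641011/2) = -2/15641011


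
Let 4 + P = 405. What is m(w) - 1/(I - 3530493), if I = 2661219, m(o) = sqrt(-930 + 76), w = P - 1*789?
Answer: 1/869274 + I*sqrt(854) ≈ 1.1504e-6 + 29.223*I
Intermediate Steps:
P = 401 (P = -4 + 405 = 401)
w = -388 (w = 401 - 1*789 = 401 - 789 = -388)
m(o) = I*sqrt(854) (m(o) = sqrt(-854) = I*sqrt(854))
m(w) - 1/(I - 3530493) = I*sqrt(854) - 1/(2661219 - 3530493) = I*sqrt(854) - 1/(-869274) = I*sqrt(854) - 1*(-1/869274) = I*sqrt(854) + 1/869274 = 1/869274 + I*sqrt(854)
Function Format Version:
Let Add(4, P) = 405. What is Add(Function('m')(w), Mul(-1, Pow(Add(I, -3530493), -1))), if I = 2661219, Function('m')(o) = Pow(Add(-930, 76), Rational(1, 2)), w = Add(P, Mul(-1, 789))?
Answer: Add(Rational(1, 869274), Mul(I, Pow(854, Rational(1, 2)))) ≈ Add(1.1504e-6, Mul(29.223, I))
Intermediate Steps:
P = 401 (P = Add(-4, 405) = 401)
w = -388 (w = Add(401, Mul(-1, 789)) = Add(401, -789) = -388)
Function('m')(o) = Mul(I, Pow(854, Rational(1, 2))) (Function('m')(o) = Pow(-854, Rational(1, 2)) = Mul(I, Pow(854, Rational(1, 2))))
Add(Function('m')(w), Mul(-1, Pow(Add(I, -3530493), -1))) = Add(Mul(I, Pow(854, Rational(1, 2))), Mul(-1, Pow(Add(2661219, -3530493), -1))) = Add(Mul(I, Pow(854, Rational(1, 2))), Mul(-1, Pow(-869274, -1))) = Add(Mul(I, Pow(854, Rational(1, 2))), Mul(-1, Rational(-1, 869274))) = Add(Mul(I, Pow(854, Rational(1, 2))), Rational(1, 869274)) = Add(Rational(1, 869274), Mul(I, Pow(854, Rational(1, 2))))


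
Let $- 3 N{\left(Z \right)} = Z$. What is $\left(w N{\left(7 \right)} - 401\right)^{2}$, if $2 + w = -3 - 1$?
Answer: $149769$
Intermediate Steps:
$w = -6$ ($w = -2 - 4 = -6$)
$N{\left(Z \right)} = - \frac{Z}{3}$
$\left(w N{\left(7 \right)} - 401\right)^{2} = \left(- 6 \left(\left(- \frac{1}{3}\right) 7\right) - 401\right)^{2} = \left(\left(-6\right) \left(- \frac{7}{3}\right) - 401\right)^{2} = \left(14 - 401\right)^{2} = \left(-387\right)^{2} = 149769$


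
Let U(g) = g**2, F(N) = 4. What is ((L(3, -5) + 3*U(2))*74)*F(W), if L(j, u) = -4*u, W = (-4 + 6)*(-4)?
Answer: 9472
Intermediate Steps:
W = -8 (W = 2*(-4) = -8)
((L(3, -5) + 3*U(2))*74)*F(W) = ((-4*(-5) + 3*2**2)*74)*4 = ((20 + 3*4)*74)*4 = ((20 + 12)*74)*4 = (32*74)*4 = 2368*4 = 9472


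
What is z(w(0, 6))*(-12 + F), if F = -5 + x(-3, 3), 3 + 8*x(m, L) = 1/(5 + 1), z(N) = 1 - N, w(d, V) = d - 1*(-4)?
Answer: 833/16 ≈ 52.063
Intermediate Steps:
w(d, V) = 4 + d (w(d, V) = d + 4 = 4 + d)
x(m, L) = -17/48 (x(m, L) = -3/8 + 1/(8*(5 + 1)) = -3/8 + (⅛)/6 = -3/8 + (⅛)*(⅙) = -3/8 + 1/48 = -17/48)
F = -257/48 (F = -5 - 17/48 = -257/48 ≈ -5.3542)
z(w(0, 6))*(-12 + F) = (1 - (4 + 0))*(-12 - 257/48) = (1 - 1*4)*(-833/48) = (1 - 4)*(-833/48) = -3*(-833/48) = 833/16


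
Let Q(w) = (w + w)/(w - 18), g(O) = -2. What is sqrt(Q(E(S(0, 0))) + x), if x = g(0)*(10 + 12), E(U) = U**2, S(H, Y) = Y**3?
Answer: 2*I*sqrt(11) ≈ 6.6332*I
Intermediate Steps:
Q(w) = 2*w/(-18 + w) (Q(w) = (2*w)/(-18 + w) = 2*w/(-18 + w))
x = -44 (x = -2*(10 + 12) = -2*22 = -44)
sqrt(Q(E(S(0, 0))) + x) = sqrt(2*(0**3)**2/(-18 + (0**3)**2) - 44) = sqrt(2*0**2/(-18 + 0**2) - 44) = sqrt(2*0/(-18 + 0) - 44) = sqrt(2*0/(-18) - 44) = sqrt(2*0*(-1/18) - 44) = sqrt(0 - 44) = sqrt(-44) = 2*I*sqrt(11)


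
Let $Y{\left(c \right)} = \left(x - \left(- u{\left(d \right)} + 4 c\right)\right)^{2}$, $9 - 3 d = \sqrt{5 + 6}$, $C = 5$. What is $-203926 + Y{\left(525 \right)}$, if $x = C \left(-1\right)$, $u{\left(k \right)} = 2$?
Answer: $4218683$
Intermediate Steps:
$d = 3 - \frac{\sqrt{11}}{3}$ ($d = 3 - \frac{\sqrt{5 + 6}}{3} = 3 - \frac{\sqrt{11}}{3} \approx 1.8945$)
$x = -5$ ($x = 5 \left(-1\right) = -5$)
$Y{\left(c \right)} = \left(-3 - 4 c\right)^{2}$ ($Y{\left(c \right)} = \left(-5 - \left(-2 + 4 c\right)\right)^{2} = \left(-3 - 4 c\right)^{2}$)
$-203926 + Y{\left(525 \right)} = -203926 + \left(3 + 4 \cdot 525\right)^{2} = -203926 + \left(3 + 2100\right)^{2} = -203926 + 2103^{2} = -203926 + 4422609 = 4218683$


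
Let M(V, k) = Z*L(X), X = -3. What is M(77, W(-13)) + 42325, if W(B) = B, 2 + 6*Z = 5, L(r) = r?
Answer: 84647/2 ≈ 42324.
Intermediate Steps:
Z = ½ (Z = -⅓ + (⅙)*5 = -⅓ + ⅚ = ½ ≈ 0.50000)
M(V, k) = -3/2 (M(V, k) = (½)*(-3) = -3/2)
M(77, W(-13)) + 42325 = -3/2 + 42325 = 84647/2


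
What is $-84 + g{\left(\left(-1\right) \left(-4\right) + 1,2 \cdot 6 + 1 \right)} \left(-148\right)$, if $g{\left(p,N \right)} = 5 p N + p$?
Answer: $-48924$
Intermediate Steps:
$g{\left(p,N \right)} = p + 5 N p$ ($g{\left(p,N \right)} = 5 N p + p = p + 5 N p$)
$-84 + g{\left(\left(-1\right) \left(-4\right) + 1,2 \cdot 6 + 1 \right)} \left(-148\right) = -84 + \left(\left(-1\right) \left(-4\right) + 1\right) \left(1 + 5 \left(2 \cdot 6 + 1\right)\right) \left(-148\right) = -84 + \left(4 + 1\right) \left(1 + 5 \left(12 + 1\right)\right) \left(-148\right) = -84 + 5 \left(1 + 5 \cdot 13\right) \left(-148\right) = -84 + 5 \left(1 + 65\right) \left(-148\right) = -84 + 5 \cdot 66 \left(-148\right) = -84 + 330 \left(-148\right) = -84 - 48840 = -48924$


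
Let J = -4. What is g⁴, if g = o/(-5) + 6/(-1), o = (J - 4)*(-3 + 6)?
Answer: 1296/625 ≈ 2.0736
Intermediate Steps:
o = -24 (o = (-4 - 4)*(-3 + 6) = -8*3 = -24)
g = -6/5 (g = -24/(-5) + 6/(-1) = -24*(-⅕) + 6*(-1) = 24/5 - 6 = -6/5 ≈ -1.2000)
g⁴ = (-6/5)⁴ = 1296/625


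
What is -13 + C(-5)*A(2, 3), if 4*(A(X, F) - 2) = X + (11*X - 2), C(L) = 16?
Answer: 107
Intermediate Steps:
A(X, F) = 3/2 + 3*X (A(X, F) = 2 + (X + (11*X - 2))/4 = 2 + (X + (-2 + 11*X))/4 = 2 + (-2 + 12*X)/4 = 2 + (-½ + 3*X) = 3/2 + 3*X)
-13 + C(-5)*A(2, 3) = -13 + 16*(3/2 + 3*2) = -13 + 16*(3/2 + 6) = -13 + 16*(15/2) = -13 + 120 = 107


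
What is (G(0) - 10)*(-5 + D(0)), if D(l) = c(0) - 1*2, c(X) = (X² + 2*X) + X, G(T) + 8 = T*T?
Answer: 126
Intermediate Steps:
G(T) = -8 + T² (G(T) = -8 + T*T = -8 + T²)
c(X) = X² + 3*X
D(l) = -2 (D(l) = 0*(3 + 0) - 1*2 = 0*3 - 2 = 0 - 2 = -2)
(G(0) - 10)*(-5 + D(0)) = ((-8 + 0²) - 10)*(-5 - 2) = ((-8 + 0) - 10)*(-7) = (-8 - 10)*(-7) = -18*(-7) = 126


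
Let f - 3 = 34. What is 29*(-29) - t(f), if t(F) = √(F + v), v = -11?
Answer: -841 - √26 ≈ -846.10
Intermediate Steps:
f = 37 (f = 3 + 34 = 37)
t(F) = √(-11 + F) (t(F) = √(F - 11) = √(-11 + F))
29*(-29) - t(f) = 29*(-29) - √(-11 + 37) = -841 - √26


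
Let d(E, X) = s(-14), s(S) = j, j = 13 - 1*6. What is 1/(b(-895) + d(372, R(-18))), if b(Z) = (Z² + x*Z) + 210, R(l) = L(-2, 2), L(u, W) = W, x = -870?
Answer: 1/1579892 ≈ 6.3295e-7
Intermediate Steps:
R(l) = 2
b(Z) = 210 + Z² - 870*Z (b(Z) = (Z² - 870*Z) + 210 = 210 + Z² - 870*Z)
j = 7 (j = 13 - 6 = 7)
s(S) = 7
d(E, X) = 7
1/(b(-895) + d(372, R(-18))) = 1/((210 + (-895)² - 870*(-895)) + 7) = 1/((210 + 801025 + 778650) + 7) = 1/(1579885 + 7) = 1/1579892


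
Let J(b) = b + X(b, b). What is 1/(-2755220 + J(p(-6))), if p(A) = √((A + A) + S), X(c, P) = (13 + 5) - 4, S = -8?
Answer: -1377603/3795580051228 - I*√5/3795580051228 ≈ -3.6295e-7 - 5.8912e-13*I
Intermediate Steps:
X(c, P) = 14 (X(c, P) = 18 - 4 = 14)
p(A) = √(-8 + 2*A) (p(A) = √((A + A) - 8) = √(2*A - 8) = √(-8 + 2*A))
J(b) = 14 + b (J(b) = b + 14 = 14 + b)
1/(-2755220 + J(p(-6))) = 1/(-2755220 + (14 + √(-8 + 2*(-6)))) = 1/(-2755220 + (14 + √(-8 - 12))) = 1/(-2755220 + (14 + √(-20))) = 1/(-2755220 + (14 + 2*I*√5)) = 1/(-2755206 + 2*I*√5)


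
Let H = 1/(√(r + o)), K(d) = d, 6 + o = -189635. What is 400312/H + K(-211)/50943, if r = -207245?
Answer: -211/50943 + 400312*I*√396886 ≈ -0.0041419 + 2.5219e+8*I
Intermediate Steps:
o = -189641 (o = -6 - 189635 = -189641)
H = -I*√396886/396886 (H = 1/(√(-207245 - 189641)) = 1/(√(-396886)) = 1/(I*√396886) = -I*√396886/396886 ≈ -0.0015873*I)
400312/H + K(-211)/50943 = 400312/((-I*√396886/396886)) - 211/50943 = 400312*(I*√396886) - 211*1/50943 = 400312*I*√396886 - 211/50943 = -211/50943 + 400312*I*√396886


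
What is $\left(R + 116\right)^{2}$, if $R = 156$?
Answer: $73984$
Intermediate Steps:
$\left(R + 116\right)^{2} = \left(156 + 116\right)^{2} = 272^{2} = 73984$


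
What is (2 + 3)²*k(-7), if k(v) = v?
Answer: -175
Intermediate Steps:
(2 + 3)²*k(-7) = (2 + 3)²*(-7) = 5²*(-7) = 25*(-7) = -175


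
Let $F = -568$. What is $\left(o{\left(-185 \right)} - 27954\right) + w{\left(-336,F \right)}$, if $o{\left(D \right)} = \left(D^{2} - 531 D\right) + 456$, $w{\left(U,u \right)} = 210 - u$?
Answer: $105740$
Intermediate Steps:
$o{\left(D \right)} = 456 + D^{2} - 531 D$
$\left(o{\left(-185 \right)} - 27954\right) + w{\left(-336,F \right)} = \left(\left(456 + \left(-185\right)^{2} - -98235\right) - 27954\right) + \left(210 - -568\right) = \left(\left(456 + 34225 + 98235\right) - 27954\right) + \left(210 + 568\right) = \left(132916 - 27954\right) + 778 = 104962 + 778 = 105740$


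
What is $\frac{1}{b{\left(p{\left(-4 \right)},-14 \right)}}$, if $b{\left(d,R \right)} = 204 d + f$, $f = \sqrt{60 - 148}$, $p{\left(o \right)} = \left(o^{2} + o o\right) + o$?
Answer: $\frac{714}{4078379} - \frac{i \sqrt{22}}{16313516} \approx 0.00017507 - 2.8752 \cdot 10^{-7} i$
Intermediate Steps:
$p{\left(o \right)} = o + 2 o^{2}$ ($p{\left(o \right)} = \left(o^{2} + o^{2}\right) + o = 2 o^{2} + o = o + 2 o^{2}$)
$f = 2 i \sqrt{22}$ ($f = \sqrt{-88} = 2 i \sqrt{22} \approx 9.3808 i$)
$b{\left(d,R \right)} = 204 d + 2 i \sqrt{22}$
$\frac{1}{b{\left(p{\left(-4 \right)},-14 \right)}} = \frac{1}{204 \left(- 4 \left(1 + 2 \left(-4\right)\right)\right) + 2 i \sqrt{22}} = \frac{1}{204 \left(- 4 \left(1 - 8\right)\right) + 2 i \sqrt{22}} = \frac{1}{204 \left(\left(-4\right) \left(-7\right)\right) + 2 i \sqrt{22}} = \frac{1}{204 \cdot 28 + 2 i \sqrt{22}} = \frac{1}{5712 + 2 i \sqrt{22}}$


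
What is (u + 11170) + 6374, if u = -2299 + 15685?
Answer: 30930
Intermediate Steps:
u = 13386
(u + 11170) + 6374 = (13386 + 11170) + 6374 = 24556 + 6374 = 30930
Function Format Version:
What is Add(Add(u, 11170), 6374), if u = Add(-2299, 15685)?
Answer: 30930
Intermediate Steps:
u = 13386
Add(Add(u, 11170), 6374) = Add(Add(13386, 11170), 6374) = Add(24556, 6374) = 30930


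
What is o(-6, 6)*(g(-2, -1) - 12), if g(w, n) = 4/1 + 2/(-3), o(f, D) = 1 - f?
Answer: -182/3 ≈ -60.667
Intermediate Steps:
g(w, n) = 10/3 (g(w, n) = 4*1 + 2*(-1/3) = 4 - 2/3 = 10/3)
o(-6, 6)*(g(-2, -1) - 12) = (1 - 1*(-6))*(10/3 - 12) = (1 + 6)*(-26/3) = 7*(-26/3) = -182/3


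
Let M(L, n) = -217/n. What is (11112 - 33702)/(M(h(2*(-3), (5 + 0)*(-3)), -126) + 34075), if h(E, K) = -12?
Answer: -406620/613381 ≈ -0.66292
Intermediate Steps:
(11112 - 33702)/(M(h(2*(-3), (5 + 0)*(-3)), -126) + 34075) = (11112 - 33702)/(-217/(-126) + 34075) = -22590/(-217*(-1/126) + 34075) = -22590/(31/18 + 34075) = -22590/613381/18 = -22590*18/613381 = -406620/613381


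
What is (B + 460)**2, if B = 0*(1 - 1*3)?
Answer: 211600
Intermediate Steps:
B = 0 (B = 0*(1 - 3) = 0*(-2) = 0)
(B + 460)**2 = (0 + 460)**2 = 460**2 = 211600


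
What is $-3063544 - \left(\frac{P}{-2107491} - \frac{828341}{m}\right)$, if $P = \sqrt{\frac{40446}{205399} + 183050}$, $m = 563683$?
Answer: $- \frac{1726866844211}{563683} + \frac{14 \sqrt{39401320657199}}{432876543909} \approx -3.0635 \cdot 10^{6}$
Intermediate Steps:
$P = \frac{14 \sqrt{39401320657199}}{205399}$ ($P = \sqrt{40446 \cdot \frac{1}{205399} + 183050} = \sqrt{\frac{40446}{205399} + 183050} = \sqrt{\frac{37598327396}{205399}} = \frac{14 \sqrt{39401320657199}}{205399} \approx 427.84$)
$-3063544 - \left(\frac{P}{-2107491} - \frac{828341}{m}\right) = -3063544 - \left(\frac{\frac{14}{205399} \sqrt{39401320657199}}{-2107491} - \frac{828341}{563683}\right) = -3063544 - \left(\frac{14 \sqrt{39401320657199}}{205399} \left(- \frac{1}{2107491}\right) - \frac{828341}{563683}\right) = -3063544 - \left(- \frac{14 \sqrt{39401320657199}}{432876543909} - \frac{828341}{563683}\right) = -3063544 - \left(- \frac{828341}{563683} - \frac{14 \sqrt{39401320657199}}{432876543909}\right) = -3063544 + \left(\frac{828341}{563683} + \frac{14 \sqrt{39401320657199}}{432876543909}\right) = - \frac{1726866844211}{563683} + \frac{14 \sqrt{39401320657199}}{432876543909}$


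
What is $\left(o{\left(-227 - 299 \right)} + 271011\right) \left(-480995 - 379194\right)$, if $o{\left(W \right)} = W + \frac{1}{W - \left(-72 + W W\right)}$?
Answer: $- \frac{64479344269161261}{277130} \approx -2.3267 \cdot 10^{11}$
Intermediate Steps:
$o{\left(W \right)} = W + \frac{1}{72 + W - W^{2}}$ ($o{\left(W \right)} = W + \frac{1}{W - \left(-72 + W^{2}\right)} = W + \frac{1}{72 + W - W^{2}}$)
$\left(o{\left(-227 - 299 \right)} + 271011\right) \left(-480995 - 379194\right) = \left(\frac{1 + \left(-227 - 299\right)^{2} - \left(-227 - 299\right)^{3} + 72 \left(-227 - 299\right)}{72 - 526 - \left(-227 - 299\right)^{2}} + 271011\right) \left(-480995 - 379194\right) = \left(\frac{1 + \left(-526\right)^{2} - \left(-526\right)^{3} + 72 \left(-526\right)}{72 - 526 - \left(-526\right)^{2}} + 271011\right) \left(-860189\right) = \left(\frac{1 + 276676 - -145531576 - 37872}{72 - 526 - 276676} + 271011\right) \left(-860189\right) = \left(\frac{1 + 276676 + 145531576 - 37872}{72 - 526 - 276676} + 271011\right) \left(-860189\right) = \left(\frac{1}{-277130} \cdot 145770381 + 271011\right) \left(-860189\right) = \left(\left(- \frac{1}{277130}\right) 145770381 + 271011\right) \left(-860189\right) = \left(- \frac{145770381}{277130} + 271011\right) \left(-860189\right) = \frac{74959508049}{277130} \left(-860189\right) = - \frac{64479344269161261}{277130}$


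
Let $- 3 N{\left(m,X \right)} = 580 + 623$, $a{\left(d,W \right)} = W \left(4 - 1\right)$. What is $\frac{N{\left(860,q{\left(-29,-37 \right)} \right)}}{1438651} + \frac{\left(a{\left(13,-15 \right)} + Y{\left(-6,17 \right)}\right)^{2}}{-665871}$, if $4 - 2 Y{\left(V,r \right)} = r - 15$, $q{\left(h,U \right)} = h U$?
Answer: $- \frac{3052242607}{957955980021} \approx -0.0031862$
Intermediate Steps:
$q{\left(h,U \right)} = U h$
$a{\left(d,W \right)} = 3 W$ ($a{\left(d,W \right)} = W 3 = 3 W$)
$N{\left(m,X \right)} = -401$ ($N{\left(m,X \right)} = - \frac{580 + 623}{3} = \left(- \frac{1}{3}\right) 1203 = -401$)
$Y{\left(V,r \right)} = \frac{19}{2} - \frac{r}{2}$ ($Y{\left(V,r \right)} = 2 - \frac{r - 15}{2} = 2 - \frac{-15 + r}{2} = 2 - \left(- \frac{15}{2} + \frac{r}{2}\right) = \frac{19}{2} - \frac{r}{2}$)
$\frac{N{\left(860,q{\left(-29,-37 \right)} \right)}}{1438651} + \frac{\left(a{\left(13,-15 \right)} + Y{\left(-6,17 \right)}\right)^{2}}{-665871} = - \frac{401}{1438651} + \frac{\left(3 \left(-15\right) + \left(\frac{19}{2} - \frac{17}{2}\right)\right)^{2}}{-665871} = \left(-401\right) \frac{1}{1438651} + \left(-45 + \left(\frac{19}{2} - \frac{17}{2}\right)\right)^{2} \left(- \frac{1}{665871}\right) = - \frac{401}{1438651} + \left(-45 + 1\right)^{2} \left(- \frac{1}{665871}\right) = - \frac{401}{1438651} + \left(-44\right)^{2} \left(- \frac{1}{665871}\right) = - \frac{401}{1438651} + 1936 \left(- \frac{1}{665871}\right) = - \frac{401}{1438651} - \frac{1936}{665871} = - \frac{3052242607}{957955980021}$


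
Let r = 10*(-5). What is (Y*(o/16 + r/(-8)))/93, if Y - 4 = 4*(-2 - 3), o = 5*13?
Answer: -55/31 ≈ -1.7742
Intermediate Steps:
r = -50
o = 65
Y = -16 (Y = 4 + 4*(-2 - 3) = 4 + 4*(-5) = 4 - 20 = -16)
(Y*(o/16 + r/(-8)))/93 = -16*(65/16 - 50/(-8))/93 = -16*(65*(1/16) - 50*(-⅛))*(1/93) = -16*(65/16 + 25/4)*(1/93) = -16*165/16*(1/93) = -165*1/93 = -55/31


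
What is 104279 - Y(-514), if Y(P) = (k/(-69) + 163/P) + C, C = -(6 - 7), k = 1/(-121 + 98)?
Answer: 85061699771/815718 ≈ 1.0428e+5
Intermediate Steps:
k = -1/23 (k = 1/(-23) = -1/23 ≈ -0.043478)
C = 1 (C = -1*(-1) = 1)
Y(P) = 1588/1587 + 163/P (Y(P) = (-1/23/(-69) + 163/P) + 1 = (-1/23*(-1/69) + 163/P) + 1 = (1/1587 + 163/P) + 1 = 1588/1587 + 163/P)
104279 - Y(-514) = 104279 - (1588/1587 + 163/(-514)) = 104279 - (1588/1587 + 163*(-1/514)) = 104279 - (1588/1587 - 163/514) = 104279 - 1*557551/815718 = 104279 - 557551/815718 = 85061699771/815718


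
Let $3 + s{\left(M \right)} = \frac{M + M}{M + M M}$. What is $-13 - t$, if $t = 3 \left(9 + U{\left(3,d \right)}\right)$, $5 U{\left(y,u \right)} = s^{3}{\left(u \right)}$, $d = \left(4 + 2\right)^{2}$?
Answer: $- \frac{6245513}{253265} \approx -24.66$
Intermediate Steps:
$s{\left(M \right)} = -3 + \frac{2 M}{M + M^{2}}$ ($s{\left(M \right)} = -3 + \frac{M + M}{M + M M} = -3 + \frac{2 M}{M + M^{2}}$)
$d = 36$ ($d = 6^{2} = 36$)
$U{\left(y,u \right)} = \frac{\left(-1 - 3 u\right)^{3}}{5 \left(1 + u\right)^{3}}$ ($U{\left(y,u \right)} = \frac{\left(\frac{-1 - 3 u}{1 + u}\right)^{3}}{5} = \frac{\frac{1}{\left(1 + u\right)^{3}} \left(-1 - 3 u\right)^{3}}{5} = \frac{\left(-1 - 3 u\right)^{3}}{5 \left(1 + u\right)^{3}}$)
$t = \frac{2953068}{253265}$ ($t = 3 \left(9 - \frac{\left(1 + 3 \cdot 36\right)^{3}}{5 \left(1 + 36\right)^{3}}\right) = 3 \left(9 - \frac{\left(1 + 108\right)^{3}}{5 \cdot 50653}\right) = 3 \left(9 - \frac{109^{3}}{253265}\right) = 3 \left(9 - \frac{1}{253265} \cdot 1295029\right) = 3 \left(9 - \frac{1295029}{253265}\right) = 3 \cdot \frac{984356}{253265} = \frac{2953068}{253265} \approx 11.66$)
$-13 - t = -13 - \frac{2953068}{253265} = - \frac{6245513}{253265}$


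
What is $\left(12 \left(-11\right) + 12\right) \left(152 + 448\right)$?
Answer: $-72000$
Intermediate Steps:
$\left(12 \left(-11\right) + 12\right) \left(152 + 448\right) = \left(-132 + 12\right) 600 = \left(-120\right) 600 = -72000$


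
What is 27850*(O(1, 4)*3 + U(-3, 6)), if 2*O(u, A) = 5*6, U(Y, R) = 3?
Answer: 1336800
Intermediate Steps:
O(u, A) = 15 (O(u, A) = (5*6)/2 = (½)*30 = 15)
27850*(O(1, 4)*3 + U(-3, 6)) = 27850*(15*3 + 3) = 27850*(45 + 3) = 27850*48 = 1336800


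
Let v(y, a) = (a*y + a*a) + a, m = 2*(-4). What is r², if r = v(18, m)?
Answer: 7744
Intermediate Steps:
m = -8
v(y, a) = a + a² + a*y (v(y, a) = (a*y + a²) + a = (a² + a*y) + a = a + a² + a*y)
r = -88 (r = -8*(1 - 8 + 18) = -8*11 = -88)
r² = (-88)² = 7744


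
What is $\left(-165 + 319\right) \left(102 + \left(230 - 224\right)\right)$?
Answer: $16632$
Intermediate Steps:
$\left(-165 + 319\right) \left(102 + \left(230 - 224\right)\right) = 154 \left(102 + \left(230 - 224\right)\right) = 154 \left(102 + 6\right) = 154 \cdot 108 = 16632$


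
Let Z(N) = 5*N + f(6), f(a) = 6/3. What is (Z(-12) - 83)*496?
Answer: -69936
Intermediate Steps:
f(a) = 2 (f(a) = 6*(⅓) = 2)
Z(N) = 2 + 5*N (Z(N) = 5*N + 2 = 2 + 5*N)
(Z(-12) - 83)*496 = ((2 + 5*(-12)) - 83)*496 = ((2 - 60) - 83)*496 = (-58 - 83)*496 = -141*496 = -69936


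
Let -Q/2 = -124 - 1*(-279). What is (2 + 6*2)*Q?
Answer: -4340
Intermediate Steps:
Q = -310 (Q = -2*(-124 - 1*(-279)) = -2*(-124 + 279) = -2*155 = -310)
(2 + 6*2)*Q = (2 + 6*2)*(-310) = (2 + 12)*(-310) = 14*(-310) = -4340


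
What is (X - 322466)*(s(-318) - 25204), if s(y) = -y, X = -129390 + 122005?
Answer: 8208671986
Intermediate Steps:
X = -7385
(X - 322466)*(s(-318) - 25204) = (-7385 - 322466)*(-1*(-318) - 25204) = -329851*(318 - 25204) = -329851*(-24886) = 8208671986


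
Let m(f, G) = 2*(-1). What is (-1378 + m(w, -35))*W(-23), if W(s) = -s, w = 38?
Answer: -31740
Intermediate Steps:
m(f, G) = -2
(-1378 + m(w, -35))*W(-23) = (-1378 - 2)*(-1*(-23)) = -1380*23 = -31740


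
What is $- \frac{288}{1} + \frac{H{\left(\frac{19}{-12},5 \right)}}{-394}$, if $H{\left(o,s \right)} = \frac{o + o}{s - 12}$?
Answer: $- \frac{4765843}{16548} \approx -288.0$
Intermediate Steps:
$H{\left(o,s \right)} = \frac{2 o}{-12 + s}$
$- \frac{288}{1} + \frac{H{\left(\frac{19}{-12},5 \right)}}{-394} = - \frac{288}{1} + \frac{2 \frac{19}{-12} \frac{1}{-12 + 5}}{-394} = \left(-288\right) 1 + \frac{2 \cdot 19 \left(- \frac{1}{12}\right)}{-7} \left(- \frac{1}{394}\right) = -288 + 2 \left(- \frac{19}{12}\right) \left(- \frac{1}{7}\right) \left(- \frac{1}{394}\right) = -288 + \frac{19}{42} \left(- \frac{1}{394}\right) = -288 - \frac{19}{16548} = - \frac{4765843}{16548}$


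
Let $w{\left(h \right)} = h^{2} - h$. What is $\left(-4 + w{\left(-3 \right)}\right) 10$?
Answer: $80$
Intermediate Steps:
$\left(-4 + w{\left(-3 \right)}\right) 10 = \left(-4 - 3 \left(-1 - 3\right)\right) 10 = \left(-4 - -12\right) 10 = \left(-4 + 12\right) 10 = 8 \cdot 10 = 80$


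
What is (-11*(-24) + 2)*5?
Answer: 1330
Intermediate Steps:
(-11*(-24) + 2)*5 = (264 + 2)*5 = 266*5 = 1330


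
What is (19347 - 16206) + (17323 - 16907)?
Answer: 3557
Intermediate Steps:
(19347 - 16206) + (17323 - 16907) = 3141 + 416 = 3557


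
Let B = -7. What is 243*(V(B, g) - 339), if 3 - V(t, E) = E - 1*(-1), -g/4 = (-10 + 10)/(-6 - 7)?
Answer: -81891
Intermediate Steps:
g = 0 (g = -4*(-10 + 10)/(-6 - 7) = -0/(-13) = -0*(-1)/13 = -4*0 = 0)
V(t, E) = 2 - E (V(t, E) = 3 - (E - 1*(-1)) = 3 - (E + 1) = 3 - (1 + E) = 3 + (-1 - E) = 2 - E)
243*(V(B, g) - 339) = 243*((2 - 1*0) - 339) = 243*((2 + 0) - 339) = 243*(2 - 339) = 243*(-337) = -81891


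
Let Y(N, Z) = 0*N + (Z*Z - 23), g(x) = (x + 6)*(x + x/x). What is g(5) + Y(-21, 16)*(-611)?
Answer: -142297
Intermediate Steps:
g(x) = (1 + x)*(6 + x) (g(x) = (6 + x)*(x + 1) = (6 + x)*(1 + x) = (1 + x)*(6 + x))
Y(N, Z) = -23 + Z² (Y(N, Z) = 0 + (Z² - 23) = 0 + (-23 + Z²) = -23 + Z²)
g(5) + Y(-21, 16)*(-611) = (6 + 5² + 7*5) + (-23 + 16²)*(-611) = (6 + 25 + 35) + (-23 + 256)*(-611) = 66 + 233*(-611) = 66 - 142363 = -142297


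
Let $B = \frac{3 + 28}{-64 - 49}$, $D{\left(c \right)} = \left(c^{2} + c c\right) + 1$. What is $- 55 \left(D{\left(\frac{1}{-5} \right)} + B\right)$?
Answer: $- \frac{25036}{565} \approx -44.312$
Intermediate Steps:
$D{\left(c \right)} = 1 + 2 c^{2}$ ($D{\left(c \right)} = \left(c^{2} + c^{2}\right) + 1 = 2 c^{2} + 1 = 1 + 2 c^{2}$)
$B = - \frac{31}{113}$ ($B = \frac{31}{-113} = 31 \left(- \frac{1}{113}\right) = - \frac{31}{113} \approx -0.27434$)
$- 55 \left(D{\left(\frac{1}{-5} \right)} + B\right) = - 55 \left(\left(1 + 2 \left(\frac{1}{-5}\right)^{2}\right) - \frac{31}{113}\right) = - 55 \left(\left(1 + 2 \left(- \frac{1}{5}\right)^{2}\right) - \frac{31}{113}\right) = - 55 \left(\left(1 + 2 \cdot \frac{1}{25}\right) - \frac{31}{113}\right) = - 55 \left(\left(1 + \frac{2}{25}\right) - \frac{31}{113}\right) = - 55 \left(\frac{27}{25} - \frac{31}{113}\right) = \left(-55\right) \frac{2276}{2825} = - \frac{25036}{565}$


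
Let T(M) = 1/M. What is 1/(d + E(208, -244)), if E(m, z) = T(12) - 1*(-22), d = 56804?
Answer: 12/681913 ≈ 1.7598e-5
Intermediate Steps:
E(m, z) = 265/12 (E(m, z) = 1/12 - 1*(-22) = 1/12 + 22 = 265/12)
1/(d + E(208, -244)) = 1/(56804 + 265/12) = 1/(681913/12) = 12/681913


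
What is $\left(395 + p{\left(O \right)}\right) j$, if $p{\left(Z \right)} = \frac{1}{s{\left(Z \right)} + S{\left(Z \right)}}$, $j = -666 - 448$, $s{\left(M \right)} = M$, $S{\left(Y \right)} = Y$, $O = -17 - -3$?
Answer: $- \frac{6159863}{14} \approx -4.3999 \cdot 10^{5}$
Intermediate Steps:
$O = -14$ ($O = -17 + 3 = -14$)
$j = -1114$
$p{\left(Z \right)} = \frac{1}{2 Z}$ ($p{\left(Z \right)} = \frac{1}{Z + Z} = \frac{1}{2 Z}$)
$\left(395 + p{\left(O \right)}\right) j = \left(395 + \frac{1}{2 \left(-14\right)}\right) \left(-1114\right) = \left(395 + \frac{1}{2} \left(- \frac{1}{14}\right)\right) \left(-1114\right) = \left(395 - \frac{1}{28}\right) \left(-1114\right) = \frac{11059}{28} \left(-1114\right) = - \frac{6159863}{14}$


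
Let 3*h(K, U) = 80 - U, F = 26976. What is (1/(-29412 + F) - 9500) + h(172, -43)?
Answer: -23042125/2436 ≈ -9459.0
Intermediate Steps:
h(K, U) = 80/3 - U/3 (h(K, U) = (80 - U)/3 = 80/3 - U/3)
(1/(-29412 + F) - 9500) + h(172, -43) = (1/(-29412 + 26976) - 9500) + (80/3 - ⅓*(-43)) = (1/(-2436) - 9500) + (80/3 + 43/3) = (-1/2436 - 9500) + 41 = -23142001/2436 + 41 = -23042125/2436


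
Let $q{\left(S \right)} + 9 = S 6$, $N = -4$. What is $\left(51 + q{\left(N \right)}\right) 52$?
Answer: $936$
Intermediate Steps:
$q{\left(S \right)} = -9 + 6 S$ ($q{\left(S \right)} = -9 + S 6 = -9 + 6 S$)
$\left(51 + q{\left(N \right)}\right) 52 = \left(51 + \left(-9 + 6 \left(-4\right)\right)\right) 52 = \left(51 - 33\right) 52 = 18 \cdot 52 = 936$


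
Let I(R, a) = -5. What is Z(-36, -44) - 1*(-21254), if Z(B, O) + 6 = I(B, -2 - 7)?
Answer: 21243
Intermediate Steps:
Z(B, O) = -11 (Z(B, O) = -6 - 5 = -11)
Z(-36, -44) - 1*(-21254) = -11 - 1*(-21254) = -11 + 21254 = 21243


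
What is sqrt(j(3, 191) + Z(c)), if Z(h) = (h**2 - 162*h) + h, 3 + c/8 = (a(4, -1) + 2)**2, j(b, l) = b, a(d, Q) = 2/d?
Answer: I*sqrt(3507) ≈ 59.22*I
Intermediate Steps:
c = 26 (c = -24 + 8*(2/4 + 2)**2 = -24 + 8*(2*(1/4) + 2)**2 = -24 + 8*(1/2 + 2)**2 = -24 + 8*(5/2)**2 = -24 + 8*(25/4) = -24 + 50 = 26)
Z(h) = h**2 - 161*h
sqrt(j(3, 191) + Z(c)) = sqrt(3 + 26*(-161 + 26)) = sqrt(3 + 26*(-135)) = sqrt(3 - 3510) = sqrt(-3507) = I*sqrt(3507)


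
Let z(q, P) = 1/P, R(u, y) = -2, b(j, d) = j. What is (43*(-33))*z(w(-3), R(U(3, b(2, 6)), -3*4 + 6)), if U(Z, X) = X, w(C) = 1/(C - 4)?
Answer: 1419/2 ≈ 709.50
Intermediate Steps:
w(C) = 1/(-4 + C)
(43*(-33))*z(w(-3), R(U(3, b(2, 6)), -3*4 + 6)) = (43*(-33))/(-2) = -1419*(-½) = 1419/2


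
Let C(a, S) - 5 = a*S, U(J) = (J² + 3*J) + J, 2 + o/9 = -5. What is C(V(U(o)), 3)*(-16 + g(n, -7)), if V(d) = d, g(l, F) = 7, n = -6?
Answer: -100404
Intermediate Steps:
o = -63 (o = -18 + 9*(-5) = -18 - 45 = -63)
U(J) = J² + 4*J
C(a, S) = 5 + S*a (C(a, S) = 5 + a*S = 5 + S*a)
C(V(U(o)), 3)*(-16 + g(n, -7)) = (5 + 3*(-63*(4 - 63)))*(-16 + 7) = (5 + 3*(-63*(-59)))*(-9) = (5 + 3*3717)*(-9) = (5 + 11151)*(-9) = 11156*(-9) = -100404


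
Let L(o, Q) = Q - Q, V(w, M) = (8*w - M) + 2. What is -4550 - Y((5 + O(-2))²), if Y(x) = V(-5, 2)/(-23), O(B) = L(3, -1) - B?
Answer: -104690/23 ≈ -4551.7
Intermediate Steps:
V(w, M) = 2 - M + 8*w (V(w, M) = (-M + 8*w) + 2 = 2 - M + 8*w)
L(o, Q) = 0
O(B) = -B (O(B) = 0 - B = -B)
Y(x) = 40/23 (Y(x) = (2 - 1*2 + 8*(-5))/(-23) = (2 - 2 - 40)*(-1/23) = -40*(-1/23) = 40/23)
-4550 - Y((5 + O(-2))²) = -4550 - 1*40/23 = -4550 - 40/23 = -104690/23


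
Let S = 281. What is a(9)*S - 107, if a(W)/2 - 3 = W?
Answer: 6637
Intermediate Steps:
a(W) = 6 + 2*W
a(9)*S - 107 = (6 + 2*9)*281 - 107 = (6 + 18)*281 - 107 = 24*281 - 107 = 6744 - 107 = 6637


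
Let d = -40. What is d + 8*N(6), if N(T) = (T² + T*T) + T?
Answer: 584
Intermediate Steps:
N(T) = T + 2*T² (N(T) = (T² + T²) + T = 2*T² + T = T + 2*T²)
d + 8*N(6) = -40 + 8*(6*(1 + 2*6)) = -40 + 8*(6*(1 + 12)) = -40 + 8*(6*13) = -40 + 8*78 = -40 + 624 = 584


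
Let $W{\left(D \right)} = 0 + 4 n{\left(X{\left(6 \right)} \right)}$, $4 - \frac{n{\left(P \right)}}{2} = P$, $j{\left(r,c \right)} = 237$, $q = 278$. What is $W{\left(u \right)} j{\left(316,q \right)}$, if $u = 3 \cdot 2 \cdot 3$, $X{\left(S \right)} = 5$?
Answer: $-1896$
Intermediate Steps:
$n{\left(P \right)} = 8 - 2 P$
$u = 18$ ($u = 6 \cdot 3 = 18$)
$W{\left(D \right)} = -8$ ($W{\left(D \right)} = 0 + 4 \left(8 - 10\right) = 0 + 4 \left(-2\right) = 0 - 8 = -8$)
$W{\left(u \right)} j{\left(316,q \right)} = \left(-8\right) 237 = -1896$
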